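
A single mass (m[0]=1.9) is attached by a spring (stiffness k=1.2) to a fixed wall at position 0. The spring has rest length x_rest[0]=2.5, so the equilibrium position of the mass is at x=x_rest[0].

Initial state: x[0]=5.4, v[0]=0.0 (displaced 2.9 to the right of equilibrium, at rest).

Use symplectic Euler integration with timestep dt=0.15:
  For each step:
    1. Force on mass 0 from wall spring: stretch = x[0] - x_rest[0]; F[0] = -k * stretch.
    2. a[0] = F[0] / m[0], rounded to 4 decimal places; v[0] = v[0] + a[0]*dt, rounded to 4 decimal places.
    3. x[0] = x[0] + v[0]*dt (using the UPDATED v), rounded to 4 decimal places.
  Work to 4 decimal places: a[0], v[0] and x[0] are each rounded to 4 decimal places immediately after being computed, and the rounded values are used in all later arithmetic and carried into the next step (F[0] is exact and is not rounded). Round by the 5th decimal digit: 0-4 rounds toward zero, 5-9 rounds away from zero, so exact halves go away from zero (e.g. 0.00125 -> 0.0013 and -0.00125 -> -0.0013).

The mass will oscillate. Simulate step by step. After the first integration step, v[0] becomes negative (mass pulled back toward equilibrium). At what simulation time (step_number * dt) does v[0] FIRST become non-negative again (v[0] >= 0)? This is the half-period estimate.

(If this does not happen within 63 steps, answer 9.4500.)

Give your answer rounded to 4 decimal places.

Answer: 4.0500

Derivation:
Step 0: x=[5.4000] v=[0.0000]
Step 1: x=[5.3588] v=[-0.2747]
Step 2: x=[5.2770] v=[-0.5455]
Step 3: x=[5.1557] v=[-0.8086]
Step 4: x=[4.9967] v=[-1.0602]
Step 5: x=[4.8022] v=[-1.2967]
Step 6: x=[4.5750] v=[-1.5148]
Step 7: x=[4.3183] v=[-1.7114]
Step 8: x=[4.0357] v=[-1.8837]
Step 9: x=[3.7313] v=[-2.0292]
Step 10: x=[3.4094] v=[-2.1459]
Step 11: x=[3.0746] v=[-2.2321]
Step 12: x=[2.7316] v=[-2.2865]
Step 13: x=[2.3853] v=[-2.3084]
Step 14: x=[2.0407] v=[-2.2975]
Step 15: x=[1.7026] v=[-2.2540]
Step 16: x=[1.3758] v=[-2.1785]
Step 17: x=[1.0650] v=[-2.0720]
Step 18: x=[0.7746] v=[-1.9361]
Step 19: x=[0.5087] v=[-1.7726]
Step 20: x=[0.2711] v=[-1.5839]
Step 21: x=[0.0652] v=[-1.3727]
Step 22: x=[-0.1061] v=[-1.1420]
Step 23: x=[-0.2404] v=[-0.8951]
Step 24: x=[-0.3357] v=[-0.6355]
Step 25: x=[-0.3907] v=[-0.3669]
Step 26: x=[-0.4047] v=[-0.0930]
Step 27: x=[-0.3774] v=[0.1822]
First v>=0 after going negative at step 27, time=4.0500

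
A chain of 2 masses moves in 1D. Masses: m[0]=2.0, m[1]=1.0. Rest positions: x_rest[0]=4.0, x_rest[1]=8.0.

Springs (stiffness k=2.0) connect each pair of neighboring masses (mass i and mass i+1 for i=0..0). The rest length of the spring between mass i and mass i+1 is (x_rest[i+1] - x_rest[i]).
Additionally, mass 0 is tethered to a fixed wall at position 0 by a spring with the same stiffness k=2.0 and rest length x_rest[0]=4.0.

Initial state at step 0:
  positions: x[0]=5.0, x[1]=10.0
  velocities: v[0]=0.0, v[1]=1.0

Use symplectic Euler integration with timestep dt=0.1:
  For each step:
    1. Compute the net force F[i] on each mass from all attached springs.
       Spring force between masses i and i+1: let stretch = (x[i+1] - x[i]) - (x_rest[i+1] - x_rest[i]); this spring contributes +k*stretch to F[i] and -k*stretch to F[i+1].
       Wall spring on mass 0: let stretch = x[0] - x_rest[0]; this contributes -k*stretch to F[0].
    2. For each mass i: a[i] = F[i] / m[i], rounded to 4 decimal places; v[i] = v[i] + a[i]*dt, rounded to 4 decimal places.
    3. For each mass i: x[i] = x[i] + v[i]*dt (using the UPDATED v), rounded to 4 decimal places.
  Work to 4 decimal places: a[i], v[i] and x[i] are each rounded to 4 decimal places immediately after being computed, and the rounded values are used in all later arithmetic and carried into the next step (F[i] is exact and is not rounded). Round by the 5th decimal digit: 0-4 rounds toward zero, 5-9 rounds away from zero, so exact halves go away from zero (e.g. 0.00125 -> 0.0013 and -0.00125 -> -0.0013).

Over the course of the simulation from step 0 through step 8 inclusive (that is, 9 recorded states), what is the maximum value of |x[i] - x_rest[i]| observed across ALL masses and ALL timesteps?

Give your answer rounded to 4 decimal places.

Step 0: x=[5.0000 10.0000] v=[0.0000 1.0000]
Step 1: x=[5.0000 10.0800] v=[0.0000 0.8000]
Step 2: x=[5.0008 10.1384] v=[0.0080 0.5840]
Step 3: x=[5.0030 10.1741] v=[0.0217 0.3565]
Step 4: x=[5.0069 10.1863] v=[0.0385 0.1223]
Step 5: x=[5.0125 10.1749] v=[0.0558 -0.1136]
Step 6: x=[5.0196 10.1403] v=[0.0708 -0.3461]
Step 7: x=[5.0277 10.0833] v=[0.0809 -0.5702]
Step 8: x=[5.0361 10.0052] v=[0.0837 -0.7813]
Max displacement = 2.1863

Answer: 2.1863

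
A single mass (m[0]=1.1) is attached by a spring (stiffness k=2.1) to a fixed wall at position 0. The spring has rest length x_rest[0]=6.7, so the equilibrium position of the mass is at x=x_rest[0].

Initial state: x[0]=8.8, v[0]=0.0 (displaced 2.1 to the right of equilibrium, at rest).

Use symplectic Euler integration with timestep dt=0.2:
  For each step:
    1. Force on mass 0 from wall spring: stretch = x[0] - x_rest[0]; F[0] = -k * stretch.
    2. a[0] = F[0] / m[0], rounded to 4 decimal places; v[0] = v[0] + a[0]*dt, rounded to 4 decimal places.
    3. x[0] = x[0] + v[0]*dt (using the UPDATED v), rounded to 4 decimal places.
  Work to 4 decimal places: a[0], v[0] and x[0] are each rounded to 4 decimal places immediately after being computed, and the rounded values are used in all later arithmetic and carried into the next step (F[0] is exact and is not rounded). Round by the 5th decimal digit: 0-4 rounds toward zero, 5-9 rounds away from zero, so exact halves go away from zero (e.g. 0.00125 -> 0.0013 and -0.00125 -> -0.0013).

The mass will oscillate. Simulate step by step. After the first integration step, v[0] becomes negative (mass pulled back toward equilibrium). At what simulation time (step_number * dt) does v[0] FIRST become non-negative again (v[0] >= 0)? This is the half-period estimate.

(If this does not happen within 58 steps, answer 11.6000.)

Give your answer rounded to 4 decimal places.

Answer: 2.4000

Derivation:
Step 0: x=[8.8000] v=[0.0000]
Step 1: x=[8.6396] v=[-0.8018]
Step 2: x=[8.3311] v=[-1.5424]
Step 3: x=[7.8981] v=[-2.1652]
Step 4: x=[7.3736] v=[-2.6227]
Step 5: x=[6.7976] v=[-2.8799]
Step 6: x=[6.2142] v=[-2.9172]
Step 7: x=[5.6679] v=[-2.7317]
Step 8: x=[5.2004] v=[-2.3376]
Step 9: x=[4.8474] v=[-1.7650]
Step 10: x=[4.6359] v=[-1.0576]
Step 11: x=[4.5820] v=[-0.2695]
Step 12: x=[4.6898] v=[0.5392]
First v>=0 after going negative at step 12, time=2.4000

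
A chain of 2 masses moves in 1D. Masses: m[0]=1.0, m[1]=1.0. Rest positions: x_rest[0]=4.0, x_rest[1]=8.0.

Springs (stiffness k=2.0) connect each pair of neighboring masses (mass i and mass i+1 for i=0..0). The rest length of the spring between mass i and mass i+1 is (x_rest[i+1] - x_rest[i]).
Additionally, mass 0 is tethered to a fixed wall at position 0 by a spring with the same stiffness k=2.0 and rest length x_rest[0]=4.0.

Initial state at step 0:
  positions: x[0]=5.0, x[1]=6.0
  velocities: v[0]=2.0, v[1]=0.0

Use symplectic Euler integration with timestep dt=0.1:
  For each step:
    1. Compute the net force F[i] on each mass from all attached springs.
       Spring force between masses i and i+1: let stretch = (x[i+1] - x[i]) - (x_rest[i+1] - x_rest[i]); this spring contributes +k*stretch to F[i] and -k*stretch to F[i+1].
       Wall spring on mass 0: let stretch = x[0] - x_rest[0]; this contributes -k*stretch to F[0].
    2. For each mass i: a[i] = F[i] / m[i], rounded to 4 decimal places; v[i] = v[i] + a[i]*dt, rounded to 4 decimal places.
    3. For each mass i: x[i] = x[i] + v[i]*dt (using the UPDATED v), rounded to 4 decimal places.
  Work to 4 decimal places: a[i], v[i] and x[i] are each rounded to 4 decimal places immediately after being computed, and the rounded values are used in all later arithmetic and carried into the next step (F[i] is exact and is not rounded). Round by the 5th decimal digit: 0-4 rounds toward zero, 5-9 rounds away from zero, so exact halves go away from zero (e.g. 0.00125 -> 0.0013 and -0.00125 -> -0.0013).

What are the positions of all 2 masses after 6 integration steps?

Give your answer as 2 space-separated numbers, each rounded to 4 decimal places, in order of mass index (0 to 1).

Answer: 4.5508 7.2029

Derivation:
Step 0: x=[5.0000 6.0000] v=[2.0000 0.0000]
Step 1: x=[5.1200 6.0600] v=[1.2000 0.6000]
Step 2: x=[5.1564 6.1812] v=[0.3640 1.2120]
Step 3: x=[5.1102 6.3619] v=[-0.4623 1.8070]
Step 4: x=[4.9868 6.5976] v=[-1.2340 2.3567]
Step 5: x=[4.7959 6.8811] v=[-1.9092 2.8345]
Step 6: x=[4.5508 7.2029] v=[-2.4513 3.2175]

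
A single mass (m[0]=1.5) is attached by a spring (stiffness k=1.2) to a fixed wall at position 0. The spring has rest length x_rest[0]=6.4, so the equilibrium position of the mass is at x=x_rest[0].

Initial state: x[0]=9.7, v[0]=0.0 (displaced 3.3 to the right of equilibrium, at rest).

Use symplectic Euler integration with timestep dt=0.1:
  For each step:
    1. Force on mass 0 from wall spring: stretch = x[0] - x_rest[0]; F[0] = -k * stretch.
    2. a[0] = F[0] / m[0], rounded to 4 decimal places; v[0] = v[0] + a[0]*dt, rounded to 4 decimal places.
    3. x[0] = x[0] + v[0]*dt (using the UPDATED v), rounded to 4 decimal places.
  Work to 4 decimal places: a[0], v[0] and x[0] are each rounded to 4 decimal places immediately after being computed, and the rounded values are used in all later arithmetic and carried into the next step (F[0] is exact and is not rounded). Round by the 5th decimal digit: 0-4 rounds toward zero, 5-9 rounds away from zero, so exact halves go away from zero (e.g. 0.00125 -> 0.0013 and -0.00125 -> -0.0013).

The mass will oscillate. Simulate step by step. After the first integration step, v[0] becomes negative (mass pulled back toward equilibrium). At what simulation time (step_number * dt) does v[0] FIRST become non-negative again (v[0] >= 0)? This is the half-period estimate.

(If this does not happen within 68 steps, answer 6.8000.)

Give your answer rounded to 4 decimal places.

Step 0: x=[9.7000] v=[0.0000]
Step 1: x=[9.6736] v=[-0.2640]
Step 2: x=[9.6210] v=[-0.5259]
Step 3: x=[9.5426] v=[-0.7836]
Step 4: x=[9.4391] v=[-1.0350]
Step 5: x=[9.3113] v=[-1.2781]
Step 6: x=[9.1602] v=[-1.5110]
Step 7: x=[8.9870] v=[-1.7318]
Step 8: x=[8.7931] v=[-1.9388]
Step 9: x=[8.5801] v=[-2.1303]
Step 10: x=[8.3496] v=[-2.3047]
Step 11: x=[8.1035] v=[-2.4607]
Step 12: x=[7.8438] v=[-2.5970]
Step 13: x=[7.5726] v=[-2.7125]
Step 14: x=[7.2920] v=[-2.8063]
Step 15: x=[7.0042] v=[-2.8777]
Step 16: x=[6.7116] v=[-2.9260]
Step 17: x=[6.4165] v=[-2.9509]
Step 18: x=[6.1213] v=[-2.9522]
Step 19: x=[5.8283] v=[-2.9299]
Step 20: x=[5.5399] v=[-2.8842]
Step 21: x=[5.2584] v=[-2.8154]
Step 22: x=[4.9860] v=[-2.7241]
Step 23: x=[4.7249] v=[-2.6110]
Step 24: x=[4.4772] v=[-2.4770]
Step 25: x=[4.2449] v=[-2.3232]
Step 26: x=[4.0298] v=[-2.1508]
Step 27: x=[3.8337] v=[-1.9612]
Step 28: x=[3.6581] v=[-1.7559]
Step 29: x=[3.5044] v=[-1.5366]
Step 30: x=[3.3739] v=[-1.3050]
Step 31: x=[3.2676] v=[-1.0629]
Step 32: x=[3.1864] v=[-0.8123]
Step 33: x=[3.1309] v=[-0.5552]
Step 34: x=[3.1015] v=[-0.2937]
Step 35: x=[3.0985] v=[-0.0298]
Step 36: x=[3.1219] v=[0.2343]
First v>=0 after going negative at step 36, time=3.6000

Answer: 3.6000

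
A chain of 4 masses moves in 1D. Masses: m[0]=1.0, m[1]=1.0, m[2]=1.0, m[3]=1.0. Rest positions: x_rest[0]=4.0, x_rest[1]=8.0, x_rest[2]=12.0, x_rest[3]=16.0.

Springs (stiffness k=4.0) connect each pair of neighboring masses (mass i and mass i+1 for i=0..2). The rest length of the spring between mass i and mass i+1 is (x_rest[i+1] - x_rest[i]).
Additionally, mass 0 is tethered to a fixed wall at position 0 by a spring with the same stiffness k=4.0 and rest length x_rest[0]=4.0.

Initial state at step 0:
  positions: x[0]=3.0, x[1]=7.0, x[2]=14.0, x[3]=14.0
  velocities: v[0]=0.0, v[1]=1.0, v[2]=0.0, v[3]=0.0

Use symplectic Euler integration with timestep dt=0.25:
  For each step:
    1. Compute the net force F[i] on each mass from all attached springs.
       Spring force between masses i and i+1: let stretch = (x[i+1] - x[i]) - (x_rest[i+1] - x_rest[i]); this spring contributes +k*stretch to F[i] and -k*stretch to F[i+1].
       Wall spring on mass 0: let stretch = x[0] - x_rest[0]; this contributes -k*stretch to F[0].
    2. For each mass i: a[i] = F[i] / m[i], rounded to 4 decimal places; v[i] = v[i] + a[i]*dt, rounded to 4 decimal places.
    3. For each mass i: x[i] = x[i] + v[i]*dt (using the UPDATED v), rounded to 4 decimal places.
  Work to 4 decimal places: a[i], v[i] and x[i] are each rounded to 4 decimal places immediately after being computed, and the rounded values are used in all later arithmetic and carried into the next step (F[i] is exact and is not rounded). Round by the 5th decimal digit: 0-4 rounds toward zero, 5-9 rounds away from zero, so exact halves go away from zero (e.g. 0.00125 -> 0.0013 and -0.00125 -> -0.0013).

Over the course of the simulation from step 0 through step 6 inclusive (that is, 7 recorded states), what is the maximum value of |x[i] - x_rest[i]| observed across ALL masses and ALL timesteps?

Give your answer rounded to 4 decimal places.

Answer: 2.7656

Derivation:
Step 0: x=[3.0000 7.0000 14.0000 14.0000] v=[0.0000 1.0000 0.0000 0.0000]
Step 1: x=[3.2500 8.0000 12.2500 15.0000] v=[1.0000 4.0000 -7.0000 4.0000]
Step 2: x=[3.8750 8.8750 10.1250 16.3125] v=[2.5000 3.5000 -8.5000 5.2500]
Step 3: x=[4.7813 8.8125 9.2344 17.0781] v=[3.6250 -0.2500 -3.5625 3.0625]
Step 4: x=[5.5000 7.8477 10.1992 16.8828] v=[2.8749 -3.8593 3.8593 -0.7812]
Step 5: x=[5.4307 6.8838 12.2471 16.0166] v=[-0.2774 -3.8555 8.1914 -3.4648]
Step 6: x=[4.3670 6.8975 13.8965 15.2080] v=[-4.2550 0.0547 6.5976 -3.2343]
Max displacement = 2.7656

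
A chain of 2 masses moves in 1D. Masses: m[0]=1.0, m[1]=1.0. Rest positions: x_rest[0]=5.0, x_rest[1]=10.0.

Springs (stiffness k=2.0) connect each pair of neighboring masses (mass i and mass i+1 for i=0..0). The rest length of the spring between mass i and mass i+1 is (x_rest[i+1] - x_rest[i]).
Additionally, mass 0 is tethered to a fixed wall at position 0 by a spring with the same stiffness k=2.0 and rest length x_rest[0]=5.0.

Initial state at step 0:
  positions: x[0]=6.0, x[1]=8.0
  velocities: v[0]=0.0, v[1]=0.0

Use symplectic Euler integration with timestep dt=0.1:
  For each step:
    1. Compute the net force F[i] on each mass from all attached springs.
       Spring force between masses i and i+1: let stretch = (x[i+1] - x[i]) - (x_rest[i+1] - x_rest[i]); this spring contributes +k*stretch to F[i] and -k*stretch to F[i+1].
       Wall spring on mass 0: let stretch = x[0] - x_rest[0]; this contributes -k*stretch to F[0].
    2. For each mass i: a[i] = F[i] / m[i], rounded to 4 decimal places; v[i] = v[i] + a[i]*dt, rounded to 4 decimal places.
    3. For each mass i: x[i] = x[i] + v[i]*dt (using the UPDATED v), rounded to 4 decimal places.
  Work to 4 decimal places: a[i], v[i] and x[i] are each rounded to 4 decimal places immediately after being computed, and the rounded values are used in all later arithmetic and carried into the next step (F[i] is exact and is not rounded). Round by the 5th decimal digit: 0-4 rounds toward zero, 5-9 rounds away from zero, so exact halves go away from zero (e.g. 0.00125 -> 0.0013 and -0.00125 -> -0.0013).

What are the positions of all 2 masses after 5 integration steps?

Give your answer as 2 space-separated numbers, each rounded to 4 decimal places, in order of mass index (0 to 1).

Step 0: x=[6.0000 8.0000] v=[0.0000 0.0000]
Step 1: x=[5.9200 8.0600] v=[-0.8000 0.6000]
Step 2: x=[5.7644 8.1772] v=[-1.5560 1.1720]
Step 3: x=[5.5418 8.3461] v=[-2.2263 1.6894]
Step 4: x=[5.2644 8.5590] v=[-2.7738 2.1285]
Step 5: x=[4.9476 8.8060] v=[-3.1678 2.4696]

Answer: 4.9476 8.8060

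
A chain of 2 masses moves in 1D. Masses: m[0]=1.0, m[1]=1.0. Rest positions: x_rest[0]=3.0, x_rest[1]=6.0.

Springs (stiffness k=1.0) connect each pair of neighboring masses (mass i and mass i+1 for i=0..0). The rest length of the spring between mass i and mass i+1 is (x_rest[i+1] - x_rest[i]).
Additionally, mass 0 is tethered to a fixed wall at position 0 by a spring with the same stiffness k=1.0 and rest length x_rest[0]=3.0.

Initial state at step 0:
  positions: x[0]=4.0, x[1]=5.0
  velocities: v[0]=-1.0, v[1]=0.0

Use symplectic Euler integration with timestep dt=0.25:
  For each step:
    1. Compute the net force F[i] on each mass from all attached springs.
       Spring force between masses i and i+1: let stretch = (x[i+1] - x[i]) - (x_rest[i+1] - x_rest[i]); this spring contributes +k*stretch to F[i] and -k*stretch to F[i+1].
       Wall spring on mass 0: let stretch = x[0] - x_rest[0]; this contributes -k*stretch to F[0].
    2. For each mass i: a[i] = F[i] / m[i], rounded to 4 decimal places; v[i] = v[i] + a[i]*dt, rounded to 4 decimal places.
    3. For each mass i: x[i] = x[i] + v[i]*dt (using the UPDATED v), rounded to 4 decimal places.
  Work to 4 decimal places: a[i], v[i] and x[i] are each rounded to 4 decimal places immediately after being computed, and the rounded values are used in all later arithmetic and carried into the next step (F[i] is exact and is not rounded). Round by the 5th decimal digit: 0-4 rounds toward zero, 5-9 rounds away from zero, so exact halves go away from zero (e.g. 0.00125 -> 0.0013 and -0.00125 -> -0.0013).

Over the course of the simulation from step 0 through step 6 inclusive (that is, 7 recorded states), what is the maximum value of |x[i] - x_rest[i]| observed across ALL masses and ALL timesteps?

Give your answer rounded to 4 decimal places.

Step 0: x=[4.0000 5.0000] v=[-1.0000 0.0000]
Step 1: x=[3.5625 5.1250] v=[-1.7500 0.5000]
Step 2: x=[3.0000 5.3399] v=[-2.2500 0.8594]
Step 3: x=[2.3963 5.5960] v=[-2.4150 1.0244]
Step 4: x=[1.8428 5.8396] v=[-2.2142 0.9745]
Step 5: x=[1.4239 6.0209] v=[-1.6757 0.7253]
Step 6: x=[1.2033 6.1024] v=[-0.8824 0.3261]
Max displacement = 1.7967

Answer: 1.7967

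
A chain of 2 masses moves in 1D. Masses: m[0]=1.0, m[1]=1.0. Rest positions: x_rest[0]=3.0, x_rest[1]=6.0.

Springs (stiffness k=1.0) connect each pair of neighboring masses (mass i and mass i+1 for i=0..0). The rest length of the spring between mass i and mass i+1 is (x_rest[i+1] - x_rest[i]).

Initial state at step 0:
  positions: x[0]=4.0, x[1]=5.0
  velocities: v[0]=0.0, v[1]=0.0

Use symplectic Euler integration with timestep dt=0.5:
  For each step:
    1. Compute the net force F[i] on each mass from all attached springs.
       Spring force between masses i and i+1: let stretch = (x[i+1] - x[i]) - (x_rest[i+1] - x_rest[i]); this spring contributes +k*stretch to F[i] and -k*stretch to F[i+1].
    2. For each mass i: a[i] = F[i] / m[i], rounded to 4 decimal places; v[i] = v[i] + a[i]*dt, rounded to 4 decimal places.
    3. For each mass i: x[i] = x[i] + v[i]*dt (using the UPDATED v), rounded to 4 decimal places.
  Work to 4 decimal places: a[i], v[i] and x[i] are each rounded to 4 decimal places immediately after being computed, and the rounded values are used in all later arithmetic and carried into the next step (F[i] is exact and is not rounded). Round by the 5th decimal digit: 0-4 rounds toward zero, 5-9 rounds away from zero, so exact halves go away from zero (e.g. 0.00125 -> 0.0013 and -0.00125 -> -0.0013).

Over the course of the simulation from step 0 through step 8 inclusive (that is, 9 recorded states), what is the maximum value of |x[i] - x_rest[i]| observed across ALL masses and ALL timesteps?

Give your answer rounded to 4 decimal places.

Answer: 1.0625

Derivation:
Step 0: x=[4.0000 5.0000] v=[0.0000 0.0000]
Step 1: x=[3.5000 5.5000] v=[-1.0000 1.0000]
Step 2: x=[2.7500 6.2500] v=[-1.5000 1.5000]
Step 3: x=[2.1250 6.8750] v=[-1.2500 1.2500]
Step 4: x=[1.9375 7.0625] v=[-0.3750 0.3750]
Step 5: x=[2.2813 6.7188] v=[0.6875 -0.6875]
Step 6: x=[2.9845 6.0157] v=[1.4063 -1.4063]
Step 7: x=[3.6955 5.3048] v=[1.4219 -1.4219]
Step 8: x=[4.0588 4.9415] v=[0.7266 -0.7266]
Max displacement = 1.0625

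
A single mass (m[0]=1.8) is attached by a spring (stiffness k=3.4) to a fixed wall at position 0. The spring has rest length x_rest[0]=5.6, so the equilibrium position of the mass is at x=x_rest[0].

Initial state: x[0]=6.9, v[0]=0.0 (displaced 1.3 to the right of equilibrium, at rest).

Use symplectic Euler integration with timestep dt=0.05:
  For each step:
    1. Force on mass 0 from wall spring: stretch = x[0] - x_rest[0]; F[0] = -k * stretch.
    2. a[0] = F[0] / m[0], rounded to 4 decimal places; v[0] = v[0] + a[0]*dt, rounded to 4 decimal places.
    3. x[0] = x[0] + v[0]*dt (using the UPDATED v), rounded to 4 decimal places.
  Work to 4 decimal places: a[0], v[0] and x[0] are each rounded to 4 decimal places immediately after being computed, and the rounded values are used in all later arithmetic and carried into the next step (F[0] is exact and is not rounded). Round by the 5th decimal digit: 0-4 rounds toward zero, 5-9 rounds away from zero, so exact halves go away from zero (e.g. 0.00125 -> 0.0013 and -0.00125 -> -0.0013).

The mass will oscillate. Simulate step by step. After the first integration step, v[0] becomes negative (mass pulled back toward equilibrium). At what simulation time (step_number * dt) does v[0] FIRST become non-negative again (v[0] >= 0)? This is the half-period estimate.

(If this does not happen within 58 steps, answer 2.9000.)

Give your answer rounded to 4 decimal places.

Answer: 2.3000

Derivation:
Step 0: x=[6.9000] v=[0.0000]
Step 1: x=[6.8939] v=[-0.1228]
Step 2: x=[6.8817] v=[-0.2450]
Step 3: x=[6.8634] v=[-0.3661]
Step 4: x=[6.8391] v=[-0.4854]
Step 5: x=[6.8090] v=[-0.6024]
Step 6: x=[6.7732] v=[-0.7166]
Step 7: x=[6.7318] v=[-0.8274]
Step 8: x=[6.6851] v=[-0.9343]
Step 9: x=[6.6333] v=[-1.0368]
Step 10: x=[6.5766] v=[-1.1344]
Step 11: x=[6.5153] v=[-1.2266]
Step 12: x=[6.4497] v=[-1.3130]
Step 13: x=[6.3800] v=[-1.3933]
Step 14: x=[6.3067] v=[-1.4670]
Step 15: x=[6.2300] v=[-1.5337]
Step 16: x=[6.1503] v=[-1.5932]
Step 17: x=[6.0680] v=[-1.6452]
Step 18: x=[5.9835] v=[-1.6894]
Step 19: x=[5.8972] v=[-1.7256]
Step 20: x=[5.8095] v=[-1.7537]
Step 21: x=[5.7208] v=[-1.7735]
Step 22: x=[5.6316] v=[-1.7849]
Step 23: x=[5.5422] v=[-1.7879]
Step 24: x=[5.4531] v=[-1.7824]
Step 25: x=[5.3647] v=[-1.7685]
Step 26: x=[5.2774] v=[-1.7463]
Step 27: x=[5.1916] v=[-1.7158]
Step 28: x=[5.1077] v=[-1.6772]
Step 29: x=[5.0262] v=[-1.6307]
Step 30: x=[4.9474] v=[-1.5765]
Step 31: x=[4.8717] v=[-1.5149]
Step 32: x=[4.7994] v=[-1.4461]
Step 33: x=[4.7309] v=[-1.3705]
Step 34: x=[4.6665] v=[-1.2884]
Step 35: x=[4.6065] v=[-1.2002]
Step 36: x=[4.5512] v=[-1.1064]
Step 37: x=[4.5008] v=[-1.0073]
Step 38: x=[4.4556] v=[-0.9035]
Step 39: x=[4.4158] v=[-0.7954]
Step 40: x=[4.3816] v=[-0.6836]
Step 41: x=[4.3532] v=[-0.5685]
Step 42: x=[4.3307] v=[-0.4507]
Step 43: x=[4.3142] v=[-0.3308]
Step 44: x=[4.3037] v=[-0.2094]
Step 45: x=[4.2994] v=[-0.0870]
Step 46: x=[4.3012] v=[0.0358]
First v>=0 after going negative at step 46, time=2.3000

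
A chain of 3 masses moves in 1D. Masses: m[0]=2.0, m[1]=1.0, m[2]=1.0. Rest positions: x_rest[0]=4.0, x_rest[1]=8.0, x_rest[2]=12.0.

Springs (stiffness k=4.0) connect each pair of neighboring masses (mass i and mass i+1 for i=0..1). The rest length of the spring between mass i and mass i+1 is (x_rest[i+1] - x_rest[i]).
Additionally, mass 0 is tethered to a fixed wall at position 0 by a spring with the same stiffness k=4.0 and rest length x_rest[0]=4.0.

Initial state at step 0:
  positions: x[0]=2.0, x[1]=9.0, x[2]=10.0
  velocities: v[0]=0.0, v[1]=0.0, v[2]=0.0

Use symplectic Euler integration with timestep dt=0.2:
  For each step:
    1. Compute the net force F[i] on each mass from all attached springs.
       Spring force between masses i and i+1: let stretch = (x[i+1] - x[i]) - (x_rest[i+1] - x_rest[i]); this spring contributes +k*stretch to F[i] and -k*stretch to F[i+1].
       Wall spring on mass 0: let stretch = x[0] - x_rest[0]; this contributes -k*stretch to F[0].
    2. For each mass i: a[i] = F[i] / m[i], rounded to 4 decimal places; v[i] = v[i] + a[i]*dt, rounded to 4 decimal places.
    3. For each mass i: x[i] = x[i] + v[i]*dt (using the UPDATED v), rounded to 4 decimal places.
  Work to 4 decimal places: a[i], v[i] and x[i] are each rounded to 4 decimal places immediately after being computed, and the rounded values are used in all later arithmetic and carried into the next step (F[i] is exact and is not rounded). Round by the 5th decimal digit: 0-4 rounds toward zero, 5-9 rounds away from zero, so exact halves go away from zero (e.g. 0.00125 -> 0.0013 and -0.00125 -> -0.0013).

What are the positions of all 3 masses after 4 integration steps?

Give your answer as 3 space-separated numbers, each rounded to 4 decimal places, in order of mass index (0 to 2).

Step 0: x=[2.0000 9.0000 10.0000] v=[0.0000 0.0000 0.0000]
Step 1: x=[2.4000 8.0400 10.4800] v=[2.0000 -4.8000 2.4000]
Step 2: x=[3.0592 6.5680 11.2096] v=[3.2960 -7.3600 3.6480]
Step 3: x=[3.7544 5.2772 11.8365] v=[3.4758 -6.4538 3.1347]
Step 4: x=[4.2710 4.7923 12.0540] v=[2.5832 -2.4246 1.0873]

Answer: 4.2710 4.7923 12.0540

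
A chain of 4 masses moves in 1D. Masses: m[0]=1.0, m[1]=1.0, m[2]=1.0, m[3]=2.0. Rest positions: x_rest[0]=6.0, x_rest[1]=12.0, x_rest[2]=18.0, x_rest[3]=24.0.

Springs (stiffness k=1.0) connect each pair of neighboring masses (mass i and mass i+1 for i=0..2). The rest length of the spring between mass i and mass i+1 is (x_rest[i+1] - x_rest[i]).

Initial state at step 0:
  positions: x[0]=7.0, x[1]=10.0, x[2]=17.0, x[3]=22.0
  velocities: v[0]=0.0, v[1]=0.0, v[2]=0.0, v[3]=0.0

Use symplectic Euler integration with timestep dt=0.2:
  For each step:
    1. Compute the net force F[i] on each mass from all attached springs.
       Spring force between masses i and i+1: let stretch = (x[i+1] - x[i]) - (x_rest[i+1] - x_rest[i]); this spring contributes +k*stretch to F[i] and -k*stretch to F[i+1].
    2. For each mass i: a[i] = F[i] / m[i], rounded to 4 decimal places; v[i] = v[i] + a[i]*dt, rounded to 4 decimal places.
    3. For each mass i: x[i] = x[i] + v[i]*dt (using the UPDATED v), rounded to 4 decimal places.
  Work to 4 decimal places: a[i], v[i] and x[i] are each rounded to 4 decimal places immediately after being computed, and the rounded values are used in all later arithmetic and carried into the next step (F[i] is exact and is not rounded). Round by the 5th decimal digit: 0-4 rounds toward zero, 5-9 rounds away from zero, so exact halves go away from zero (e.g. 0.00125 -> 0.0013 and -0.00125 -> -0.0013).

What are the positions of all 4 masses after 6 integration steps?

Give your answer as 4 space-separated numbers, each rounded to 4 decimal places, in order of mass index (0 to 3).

Step 0: x=[7.0000 10.0000 17.0000 22.0000] v=[0.0000 0.0000 0.0000 0.0000]
Step 1: x=[6.8800 10.1600 16.9200 22.0200] v=[-0.6000 0.8000 -0.4000 0.1000]
Step 2: x=[6.6512 10.4592 16.7736 22.0580] v=[-1.1440 1.4960 -0.7320 0.1900]
Step 3: x=[6.3347 10.8587 16.5860 22.1103] v=[-1.5824 1.9973 -0.9380 0.2616]
Step 4: x=[5.9592 11.3063 16.3903 22.1721] v=[-1.8776 2.2380 -0.9786 0.3092]
Step 5: x=[5.5576 11.7434 16.2225 22.2383] v=[-2.0082 2.1854 -0.8390 0.3310]
Step 6: x=[5.1634 12.1122 16.1162 22.3042] v=[-1.9710 1.8441 -0.5317 0.3294]

Answer: 5.1634 12.1122 16.1162 22.3042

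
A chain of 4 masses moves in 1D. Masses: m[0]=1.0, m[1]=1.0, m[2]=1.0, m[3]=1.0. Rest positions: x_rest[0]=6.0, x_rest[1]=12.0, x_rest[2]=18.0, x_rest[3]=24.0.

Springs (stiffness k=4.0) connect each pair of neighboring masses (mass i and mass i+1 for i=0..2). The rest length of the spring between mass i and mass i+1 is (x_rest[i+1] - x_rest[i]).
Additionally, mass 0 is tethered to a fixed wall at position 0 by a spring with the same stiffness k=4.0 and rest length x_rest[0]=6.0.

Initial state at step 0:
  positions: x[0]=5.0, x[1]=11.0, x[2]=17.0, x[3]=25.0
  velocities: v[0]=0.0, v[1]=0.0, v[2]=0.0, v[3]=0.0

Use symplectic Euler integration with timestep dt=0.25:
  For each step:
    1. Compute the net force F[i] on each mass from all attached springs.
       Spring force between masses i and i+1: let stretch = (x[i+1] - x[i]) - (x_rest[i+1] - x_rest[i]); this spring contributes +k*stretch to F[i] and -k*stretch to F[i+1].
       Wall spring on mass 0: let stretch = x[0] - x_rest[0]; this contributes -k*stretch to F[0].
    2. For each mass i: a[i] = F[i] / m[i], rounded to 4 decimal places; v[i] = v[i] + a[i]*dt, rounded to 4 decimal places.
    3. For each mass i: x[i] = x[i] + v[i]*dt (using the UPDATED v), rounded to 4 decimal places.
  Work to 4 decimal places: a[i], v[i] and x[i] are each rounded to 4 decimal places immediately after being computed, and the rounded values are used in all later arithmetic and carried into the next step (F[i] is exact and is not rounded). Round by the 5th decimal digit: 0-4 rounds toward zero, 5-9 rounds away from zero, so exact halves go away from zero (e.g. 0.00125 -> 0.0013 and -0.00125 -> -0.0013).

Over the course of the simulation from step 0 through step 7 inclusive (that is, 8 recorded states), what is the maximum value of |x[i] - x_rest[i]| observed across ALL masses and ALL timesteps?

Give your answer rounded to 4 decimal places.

Step 0: x=[5.0000 11.0000 17.0000 25.0000] v=[0.0000 0.0000 0.0000 0.0000]
Step 1: x=[5.2500 11.0000 17.5000 24.5000] v=[1.0000 0.0000 2.0000 -2.0000]
Step 2: x=[5.6250 11.1875 18.1250 23.7500] v=[1.5000 0.7500 2.5000 -3.0000]
Step 3: x=[5.9844 11.7188 18.4219 23.0938] v=[1.4375 2.1250 1.1875 -2.6250]
Step 4: x=[6.2813 12.4922 18.2110 22.7696] v=[1.1875 3.0937 -0.8437 -1.2969]
Step 5: x=[6.5606 13.1426 17.7100 22.8057] v=[1.1171 2.6016 -2.0039 0.1445]
Step 6: x=[6.8452 13.2894 17.3411 23.0679] v=[1.1385 0.5870 -1.4756 1.0488]
Step 7: x=[7.0296 12.8380 17.3910 23.3984] v=[0.7375 -1.8055 0.1995 1.3220]
Max displacement = 1.2894

Answer: 1.2894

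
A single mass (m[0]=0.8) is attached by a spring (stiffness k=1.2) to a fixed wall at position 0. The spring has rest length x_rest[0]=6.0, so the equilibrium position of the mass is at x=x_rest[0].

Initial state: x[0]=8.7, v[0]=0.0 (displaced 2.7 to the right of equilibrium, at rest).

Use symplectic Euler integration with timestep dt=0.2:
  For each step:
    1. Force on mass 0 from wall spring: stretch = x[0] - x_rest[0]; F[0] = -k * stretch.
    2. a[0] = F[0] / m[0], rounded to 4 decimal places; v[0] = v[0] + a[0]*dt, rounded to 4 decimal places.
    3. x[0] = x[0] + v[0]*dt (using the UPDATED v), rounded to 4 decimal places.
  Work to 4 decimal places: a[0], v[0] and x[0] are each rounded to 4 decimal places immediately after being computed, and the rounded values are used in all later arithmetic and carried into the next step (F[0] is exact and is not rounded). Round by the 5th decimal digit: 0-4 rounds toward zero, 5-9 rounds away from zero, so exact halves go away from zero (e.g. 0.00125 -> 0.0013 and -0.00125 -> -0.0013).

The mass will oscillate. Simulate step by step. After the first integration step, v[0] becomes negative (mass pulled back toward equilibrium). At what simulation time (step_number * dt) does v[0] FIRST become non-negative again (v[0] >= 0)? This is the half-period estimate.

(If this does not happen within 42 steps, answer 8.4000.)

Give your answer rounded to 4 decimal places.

Answer: 2.6000

Derivation:
Step 0: x=[8.7000] v=[0.0000]
Step 1: x=[8.5380] v=[-0.8100]
Step 2: x=[8.2237] v=[-1.5714]
Step 3: x=[7.7760] v=[-2.2385]
Step 4: x=[7.2217] v=[-2.7713]
Step 5: x=[6.5941] v=[-3.1378]
Step 6: x=[5.9309] v=[-3.3160]
Step 7: x=[5.2718] v=[-3.2953]
Step 8: x=[4.6564] v=[-3.0768]
Step 9: x=[4.1217] v=[-2.6737]
Step 10: x=[3.6997] v=[-2.1102]
Step 11: x=[3.4157] v=[-1.4201]
Step 12: x=[3.2867] v=[-0.6448]
Step 13: x=[3.3205] v=[0.1692]
First v>=0 after going negative at step 13, time=2.6000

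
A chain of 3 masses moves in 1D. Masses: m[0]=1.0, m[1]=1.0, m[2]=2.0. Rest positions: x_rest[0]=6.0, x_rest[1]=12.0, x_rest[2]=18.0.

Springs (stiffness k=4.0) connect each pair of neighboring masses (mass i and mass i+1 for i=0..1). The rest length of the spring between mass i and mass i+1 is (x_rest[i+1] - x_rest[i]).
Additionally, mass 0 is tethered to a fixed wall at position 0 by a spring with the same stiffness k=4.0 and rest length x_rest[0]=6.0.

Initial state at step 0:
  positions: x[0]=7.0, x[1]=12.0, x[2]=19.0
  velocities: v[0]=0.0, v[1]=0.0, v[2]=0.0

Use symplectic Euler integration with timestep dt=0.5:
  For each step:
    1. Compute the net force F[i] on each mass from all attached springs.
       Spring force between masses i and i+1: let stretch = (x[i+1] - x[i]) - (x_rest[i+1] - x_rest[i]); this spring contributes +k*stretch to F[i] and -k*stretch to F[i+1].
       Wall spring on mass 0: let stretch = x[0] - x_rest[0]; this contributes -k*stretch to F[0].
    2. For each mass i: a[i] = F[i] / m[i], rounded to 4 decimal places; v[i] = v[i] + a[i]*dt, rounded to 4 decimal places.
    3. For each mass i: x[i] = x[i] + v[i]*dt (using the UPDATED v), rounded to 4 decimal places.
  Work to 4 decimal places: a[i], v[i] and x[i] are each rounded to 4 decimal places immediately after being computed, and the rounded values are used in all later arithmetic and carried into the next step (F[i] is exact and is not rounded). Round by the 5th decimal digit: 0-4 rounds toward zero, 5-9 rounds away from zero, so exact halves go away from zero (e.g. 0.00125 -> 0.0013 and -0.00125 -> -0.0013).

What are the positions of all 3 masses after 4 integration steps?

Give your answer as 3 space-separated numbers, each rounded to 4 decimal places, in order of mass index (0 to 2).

Step 0: x=[7.0000 12.0000 19.0000] v=[0.0000 0.0000 0.0000]
Step 1: x=[5.0000 14.0000 18.5000] v=[-4.0000 4.0000 -1.0000]
Step 2: x=[7.0000 11.5000 18.7500] v=[4.0000 -5.0000 0.5000]
Step 3: x=[6.5000 11.7500 18.3750] v=[-1.0000 0.5000 -0.7500]
Step 4: x=[4.7500 13.3750 17.6875] v=[-3.5000 3.2500 -1.3750]

Answer: 4.7500 13.3750 17.6875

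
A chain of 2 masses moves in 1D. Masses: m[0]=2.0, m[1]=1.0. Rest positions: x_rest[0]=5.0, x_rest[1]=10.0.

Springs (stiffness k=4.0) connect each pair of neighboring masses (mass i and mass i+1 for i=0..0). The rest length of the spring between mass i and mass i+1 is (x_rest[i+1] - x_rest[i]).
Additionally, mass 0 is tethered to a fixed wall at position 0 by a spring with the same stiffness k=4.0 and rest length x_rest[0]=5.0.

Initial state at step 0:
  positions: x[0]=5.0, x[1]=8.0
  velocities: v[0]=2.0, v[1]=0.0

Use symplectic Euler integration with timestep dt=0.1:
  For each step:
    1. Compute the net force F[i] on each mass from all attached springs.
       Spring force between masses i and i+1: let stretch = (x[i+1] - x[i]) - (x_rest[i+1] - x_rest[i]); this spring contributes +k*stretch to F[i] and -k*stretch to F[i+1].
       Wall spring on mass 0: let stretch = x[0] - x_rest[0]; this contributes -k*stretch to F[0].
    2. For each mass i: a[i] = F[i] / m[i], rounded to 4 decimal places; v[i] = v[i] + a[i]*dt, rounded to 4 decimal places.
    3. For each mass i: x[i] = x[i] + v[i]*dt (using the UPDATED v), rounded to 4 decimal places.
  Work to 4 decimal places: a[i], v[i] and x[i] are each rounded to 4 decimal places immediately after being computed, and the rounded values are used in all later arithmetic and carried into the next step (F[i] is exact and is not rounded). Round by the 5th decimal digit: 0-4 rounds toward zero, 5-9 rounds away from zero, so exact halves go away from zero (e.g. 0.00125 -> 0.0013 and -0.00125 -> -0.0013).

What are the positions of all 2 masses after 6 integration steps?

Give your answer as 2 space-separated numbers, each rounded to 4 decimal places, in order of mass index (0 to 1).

Step 0: x=[5.0000 8.0000] v=[2.0000 0.0000]
Step 1: x=[5.1600 8.0800] v=[1.6000 0.8000]
Step 2: x=[5.2752 8.2432] v=[1.1520 1.6320]
Step 3: x=[5.3443 8.4877] v=[0.6906 2.4448]
Step 4: x=[5.3693 8.8064] v=[0.2504 3.1874]
Step 5: x=[5.3557 9.1877] v=[-0.1360 3.8126]
Step 6: x=[5.3116 9.6157] v=[-0.4407 4.2798]

Answer: 5.3116 9.6157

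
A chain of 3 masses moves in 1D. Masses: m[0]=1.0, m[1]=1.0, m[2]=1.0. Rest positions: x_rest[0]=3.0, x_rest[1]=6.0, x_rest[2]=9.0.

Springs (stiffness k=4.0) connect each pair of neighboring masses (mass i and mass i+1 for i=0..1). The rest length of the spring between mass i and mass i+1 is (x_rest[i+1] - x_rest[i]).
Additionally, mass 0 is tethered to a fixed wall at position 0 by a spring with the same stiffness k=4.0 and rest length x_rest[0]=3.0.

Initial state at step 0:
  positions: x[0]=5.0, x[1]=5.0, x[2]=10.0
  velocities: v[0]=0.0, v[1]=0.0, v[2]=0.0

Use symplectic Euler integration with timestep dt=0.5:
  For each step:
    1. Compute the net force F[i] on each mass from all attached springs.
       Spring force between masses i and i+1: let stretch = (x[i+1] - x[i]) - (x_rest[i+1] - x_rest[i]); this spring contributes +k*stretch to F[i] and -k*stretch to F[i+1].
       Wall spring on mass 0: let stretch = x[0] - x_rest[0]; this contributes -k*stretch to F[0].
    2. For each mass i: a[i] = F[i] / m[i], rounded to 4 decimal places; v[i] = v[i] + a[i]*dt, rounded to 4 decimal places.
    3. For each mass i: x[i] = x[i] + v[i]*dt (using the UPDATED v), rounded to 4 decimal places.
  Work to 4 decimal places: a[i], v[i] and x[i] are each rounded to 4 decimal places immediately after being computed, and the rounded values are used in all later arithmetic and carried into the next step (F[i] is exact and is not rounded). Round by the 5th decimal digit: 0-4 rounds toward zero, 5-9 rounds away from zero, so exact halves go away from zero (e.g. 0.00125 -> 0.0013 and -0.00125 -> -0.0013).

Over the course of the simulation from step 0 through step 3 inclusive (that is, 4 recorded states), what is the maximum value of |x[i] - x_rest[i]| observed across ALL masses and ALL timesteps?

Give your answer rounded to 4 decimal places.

Step 0: x=[5.0000 5.0000 10.0000] v=[0.0000 0.0000 0.0000]
Step 1: x=[0.0000 10.0000 8.0000] v=[-10.0000 10.0000 -4.0000]
Step 2: x=[5.0000 3.0000 11.0000] v=[10.0000 -14.0000 6.0000]
Step 3: x=[3.0000 6.0000 9.0000] v=[-4.0000 6.0000 -4.0000]
Max displacement = 4.0000

Answer: 4.0000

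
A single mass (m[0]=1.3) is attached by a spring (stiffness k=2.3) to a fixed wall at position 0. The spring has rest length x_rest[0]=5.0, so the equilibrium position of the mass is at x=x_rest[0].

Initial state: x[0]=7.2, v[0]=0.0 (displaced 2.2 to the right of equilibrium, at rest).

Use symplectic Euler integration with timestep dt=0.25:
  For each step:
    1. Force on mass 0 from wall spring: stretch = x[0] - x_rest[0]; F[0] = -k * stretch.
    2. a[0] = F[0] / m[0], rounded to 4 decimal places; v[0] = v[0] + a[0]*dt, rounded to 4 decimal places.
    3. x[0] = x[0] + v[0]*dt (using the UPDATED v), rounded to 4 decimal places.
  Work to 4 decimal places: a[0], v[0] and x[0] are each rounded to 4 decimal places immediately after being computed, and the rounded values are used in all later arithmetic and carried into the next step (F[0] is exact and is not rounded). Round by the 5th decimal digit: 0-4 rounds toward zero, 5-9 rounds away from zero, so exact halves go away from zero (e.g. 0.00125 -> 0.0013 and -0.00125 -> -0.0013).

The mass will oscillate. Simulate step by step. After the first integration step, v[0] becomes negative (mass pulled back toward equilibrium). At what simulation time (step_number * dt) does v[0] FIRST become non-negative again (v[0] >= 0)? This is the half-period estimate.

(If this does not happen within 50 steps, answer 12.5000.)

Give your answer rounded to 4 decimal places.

Answer: 2.5000

Derivation:
Step 0: x=[7.2000] v=[0.0000]
Step 1: x=[6.9567] v=[-0.9731]
Step 2: x=[6.4971] v=[-1.8386]
Step 3: x=[5.8719] v=[-2.5008]
Step 4: x=[5.1503] v=[-2.8865]
Step 5: x=[4.4121] v=[-2.9530]
Step 6: x=[3.7389] v=[-2.6930]
Step 7: x=[3.2051] v=[-2.1352]
Step 8: x=[2.8698] v=[-1.3413]
Step 9: x=[2.7700] v=[-0.3991]
Step 10: x=[2.9168] v=[0.5873]
First v>=0 after going negative at step 10, time=2.5000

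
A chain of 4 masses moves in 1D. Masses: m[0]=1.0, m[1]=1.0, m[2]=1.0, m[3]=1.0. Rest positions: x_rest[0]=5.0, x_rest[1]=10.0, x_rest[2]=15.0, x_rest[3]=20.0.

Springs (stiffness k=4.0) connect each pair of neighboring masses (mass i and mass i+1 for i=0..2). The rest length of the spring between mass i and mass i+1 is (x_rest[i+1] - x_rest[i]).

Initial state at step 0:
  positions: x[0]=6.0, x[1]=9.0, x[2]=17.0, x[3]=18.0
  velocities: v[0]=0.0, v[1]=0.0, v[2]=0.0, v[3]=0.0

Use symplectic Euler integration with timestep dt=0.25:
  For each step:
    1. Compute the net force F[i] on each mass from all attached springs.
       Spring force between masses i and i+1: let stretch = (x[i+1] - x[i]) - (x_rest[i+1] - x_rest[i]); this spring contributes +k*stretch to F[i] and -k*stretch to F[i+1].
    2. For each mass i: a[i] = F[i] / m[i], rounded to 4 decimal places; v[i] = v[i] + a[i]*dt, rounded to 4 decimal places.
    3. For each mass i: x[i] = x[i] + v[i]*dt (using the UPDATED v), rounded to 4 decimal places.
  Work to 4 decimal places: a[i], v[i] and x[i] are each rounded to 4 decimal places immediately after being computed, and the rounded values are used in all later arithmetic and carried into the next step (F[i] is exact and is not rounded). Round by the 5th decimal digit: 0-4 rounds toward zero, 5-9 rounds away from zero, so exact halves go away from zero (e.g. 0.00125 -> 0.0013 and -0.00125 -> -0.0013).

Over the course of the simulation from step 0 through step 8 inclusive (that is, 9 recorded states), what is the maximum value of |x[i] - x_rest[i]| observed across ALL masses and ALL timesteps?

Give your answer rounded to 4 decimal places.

Answer: 2.5000

Derivation:
Step 0: x=[6.0000 9.0000 17.0000 18.0000] v=[0.0000 0.0000 0.0000 0.0000]
Step 1: x=[5.5000 10.2500 15.2500 19.0000] v=[-2.0000 5.0000 -7.0000 4.0000]
Step 2: x=[4.9375 11.5625 13.1875 20.3125] v=[-2.2500 5.2500 -8.2500 5.2500]
Step 3: x=[4.7813 11.6250 12.5000 21.0938] v=[-0.6250 0.2500 -2.7500 3.1250]
Step 4: x=[5.0860 10.1953 13.7422 20.9766] v=[1.2187 -5.7187 4.9688 -0.4688]
Step 5: x=[5.4180 8.3750 15.9063 20.3008] v=[1.3280 -7.2811 8.6563 -2.7032]
Step 6: x=[5.2393 7.6983 17.2862 19.7764] v=[-0.7150 -2.7068 5.5195 -2.0977]
Step 7: x=[4.4253 8.8038 16.8917 19.8794] v=[-3.2560 4.4221 -1.5782 0.4121]
Step 8: x=[3.4559 10.8367 15.2221 20.4855] v=[-3.8775 8.1315 -6.6784 2.4244]
Max displacement = 2.5000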